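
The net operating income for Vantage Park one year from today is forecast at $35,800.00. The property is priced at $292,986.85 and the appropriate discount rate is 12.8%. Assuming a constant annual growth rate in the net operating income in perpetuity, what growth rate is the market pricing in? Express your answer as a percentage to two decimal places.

P = D₁/(r−g) ⇒ g = r − D₁/P = 0.128 − $35,800.00/$292,986.85 = 0.005810

0.58%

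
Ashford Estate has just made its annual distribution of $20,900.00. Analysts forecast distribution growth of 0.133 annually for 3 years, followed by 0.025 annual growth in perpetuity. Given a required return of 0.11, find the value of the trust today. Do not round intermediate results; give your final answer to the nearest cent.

D_1 = 23679.70000
D_2 = 26829.10010
D_3 = 30397.37041
Terminal value at year 3: TV = D_3×(1+g_2)/(r−g_2) = 31157.30467/0.085 = 366556.52557
P_0 = D_1/(1+r)^1 + D_2/(1+r)^2 + D_3/(1+r)^3 + TV/(1+r)^3
    = 21333.06306 + 21775.09950 + 22226.29526 + 268022.97226 = 333357.43009

$333357.43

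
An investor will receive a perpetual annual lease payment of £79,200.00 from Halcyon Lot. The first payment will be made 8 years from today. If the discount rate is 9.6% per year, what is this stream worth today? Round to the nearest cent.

£434290.24

Value at end of year 7: C / r = £79,200.00 / 0.096 = £825,000.0000
Discount to today: PV = £825,000.0000 / (1 + 0.096)^7 = £825,000.0000 / 1.899651 = £434,290.24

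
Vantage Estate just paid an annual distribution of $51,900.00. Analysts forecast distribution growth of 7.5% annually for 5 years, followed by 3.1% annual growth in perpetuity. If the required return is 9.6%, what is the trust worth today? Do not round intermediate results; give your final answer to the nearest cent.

$992271.58

D_1 = 55792.50000
D_2 = 59976.93750
D_3 = 64475.20781
D_4 = 69310.84840
D_5 = 74509.16203
Terminal value at year 5: TV = D_5×(1+g_2)/(r−g_2) = 76818.94605/0.065 = 1181829.93925
P_0 = D_1/(1+r)^1 + D_2/(1+r)^2 + D_3/(1+r)^3 + D_4/(1+r)^4 + D_5/(1+r)^5 + TV/(1+r)^5
    = 50905.56569 + 49930.18533 + 48973.49382 + 48035.13308 + 47114.75188 + 747312.44909 = 992271.57890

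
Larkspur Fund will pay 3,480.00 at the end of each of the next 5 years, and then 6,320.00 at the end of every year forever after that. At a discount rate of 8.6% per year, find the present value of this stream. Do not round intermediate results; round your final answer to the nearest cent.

PV of 5-year annuity: 3,480.00 × [1 − (1+0.086)^−5] / 0.086 = 13677.64821
Perpetuity value at year 5: 6,320.00 / 0.086 = 73488.37209
PV of perpetuity: 73488.37209 / (1+0.086)^5 = 48648.50524
Total PV = 13677.64821 + 48648.50524 = 62326.15344

62326.15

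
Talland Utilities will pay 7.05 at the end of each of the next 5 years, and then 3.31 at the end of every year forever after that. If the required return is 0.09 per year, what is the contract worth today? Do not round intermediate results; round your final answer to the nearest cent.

PV of 5-year annuity: 7.05 × [1 − (1+0.09)^−5] / 0.09 = 27.42204
Perpetuity value at year 5: 3.31 / 0.09 = 36.77778
PV of perpetuity: 36.77778 / (1+0.09)^5 = 23.90303
Total PV = 27.42204 + 23.90303 = 51.32507

51.33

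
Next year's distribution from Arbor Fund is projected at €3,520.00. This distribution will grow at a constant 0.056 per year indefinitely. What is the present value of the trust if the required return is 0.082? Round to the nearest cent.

Growing perpetuity: P = D₁ / (r − g) = €3,520.0000 / (0.082 − 0.056) = €135,384.62

€135384.62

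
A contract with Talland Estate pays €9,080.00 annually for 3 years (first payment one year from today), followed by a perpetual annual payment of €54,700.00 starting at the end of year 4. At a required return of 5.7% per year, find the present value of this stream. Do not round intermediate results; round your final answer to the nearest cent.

PV of 3-year annuity: €9,080.00 × [1 − (1+0.057)^−3] / 0.057 = 24406.29622
Perpetuity value at year 3: €54,700.00 / 0.057 = 959649.12281
PV of perpetuity: 959649.12281 / (1+0.057)^3 = 812620.00350
Total PV = 24406.29622 + 812620.00350 = 837026.29972

€837026.30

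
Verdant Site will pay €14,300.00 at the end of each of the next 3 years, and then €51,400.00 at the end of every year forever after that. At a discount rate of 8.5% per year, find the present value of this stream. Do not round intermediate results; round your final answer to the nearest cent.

PV of 3-year annuity: €14,300.00 × [1 − (1+0.085)^−3] / 0.085 = 36522.51991
Perpetuity value at year 3: €51,400.00 / 0.085 = 604705.88235
PV of perpetuity: 604705.88235 / (1+0.085)^3 = 473429.13246
Total PV = 36522.51991 + 473429.13246 = 509951.65237

€509951.65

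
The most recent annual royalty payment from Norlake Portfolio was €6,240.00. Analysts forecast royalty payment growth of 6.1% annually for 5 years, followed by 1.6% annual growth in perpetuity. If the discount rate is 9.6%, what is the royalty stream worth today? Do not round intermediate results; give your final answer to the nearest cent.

D_1 = 6620.64000
D_2 = 7024.49904
D_3 = 7452.99348
D_4 = 7907.62608
D_5 = 8389.99127
Terminal value at year 5: TV = D_5×(1+g_2)/(r−g_2) = 8524.23114/0.08 = 106552.88919
P_0 = D_1/(1+r)^1 + D_2/(1+r)^2 + D_3/(1+r)^3 + D_4/(1+r)^4 + D_5/(1+r)^5 + TV/(1+r)^5
    = 6040.72993 + 5847.82341 + 5661.07722 + 5480.29464 + 5305.28524 + 67377.12249 = 95712.33292

€95712.33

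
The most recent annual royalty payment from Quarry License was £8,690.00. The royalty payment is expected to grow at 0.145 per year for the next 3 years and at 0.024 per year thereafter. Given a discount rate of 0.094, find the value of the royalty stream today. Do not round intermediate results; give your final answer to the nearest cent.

£174319.57

D_1 = 9950.05000
D_2 = 11392.80725
D_3 = 13044.76430
Terminal value at year 3: TV = D_3×(1+g_2)/(r−g_2) = 13357.83864/0.07 = 190826.26635
P_0 = D_1/(1+r)^1 + D_2/(1+r)^2 + D_3/(1+r)^3 + TV/(1+r)^3
    = 9095.10969 + 9519.10475 + 9962.86557 + 145742.49066 = 174319.57067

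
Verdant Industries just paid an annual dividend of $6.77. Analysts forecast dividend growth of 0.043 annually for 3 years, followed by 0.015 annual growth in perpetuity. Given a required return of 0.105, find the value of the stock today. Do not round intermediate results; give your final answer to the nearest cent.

$82.32

D_1 = 7.06111
D_2 = 7.36474
D_3 = 7.68142
Terminal value at year 3: TV = D_3×(1+g_2)/(r−g_2) = 7.79664/0.09 = 86.62936
P_0 = D_1/(1+r)^1 + D_2/(1+r)^2 + D_3/(1+r)^3 + TV/(1+r)^3
    = 6.39014 + 6.03160 + 5.69318 + 64.20640 = 82.32132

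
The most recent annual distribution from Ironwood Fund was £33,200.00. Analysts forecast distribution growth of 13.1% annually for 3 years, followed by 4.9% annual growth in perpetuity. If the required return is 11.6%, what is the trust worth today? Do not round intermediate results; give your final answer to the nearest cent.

D_1 = 37549.20000
D_2 = 42468.14520
D_3 = 48031.47222
Terminal value at year 3: TV = D_3×(1+g_2)/(r−g_2) = 50385.01436/0.067 = 752015.13970
P_0 = D_1/(1+r)^1 + D_2/(1+r)^2 + D_3/(1+r)^3 + TV/(1+r)^3
    = 33646.23656 + 34098.47092 + 34556.78370 + 541045.76275 = 643347.25393

£643347.25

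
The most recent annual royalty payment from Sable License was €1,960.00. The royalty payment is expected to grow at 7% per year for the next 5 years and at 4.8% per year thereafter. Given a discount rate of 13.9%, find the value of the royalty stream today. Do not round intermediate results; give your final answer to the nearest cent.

D_1 = 2097.20000
D_2 = 2244.00400
D_3 = 2401.08428
D_4 = 2569.16018
D_5 = 2749.00139
Terminal value at year 5: TV = D_5×(1+g_2)/(r−g_2) = 2880.95346/0.091 = 31658.82922
P_0 = D_1/(1+r)^1 + D_2/(1+r)^2 + D_3/(1+r)^3 + D_4/(1+r)^4 + D_5/(1+r)^5 + TV/(1+r)^5
    = 1841.26427 + 1729.72148 + 1624.93589 + 1526.49816 + 1434.02373 + 16514.91070 = 24671.35424

€24671.35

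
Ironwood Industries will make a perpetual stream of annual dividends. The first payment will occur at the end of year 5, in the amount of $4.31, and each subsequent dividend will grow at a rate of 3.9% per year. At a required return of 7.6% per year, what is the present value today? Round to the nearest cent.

Value at end of year 4: C₁ / (r − g) = $4.31 / (0.076 − 0.039) = $116.4865
Discount to today: PV = $116.4865 / (1 + 0.076)^4 = $116.4865 / 1.340445 = $86.90

$86.90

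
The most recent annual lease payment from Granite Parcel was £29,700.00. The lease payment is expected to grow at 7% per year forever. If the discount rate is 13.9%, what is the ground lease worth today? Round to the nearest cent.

D₁ = D₀ × (1 + g) = £29,700.00 × 1.07 = £31,779.0000
Growing perpetuity: P = D₁ / (r − g) = £31,779.0000 / (0.139 − 0.07) = £460,565.22

£460565.22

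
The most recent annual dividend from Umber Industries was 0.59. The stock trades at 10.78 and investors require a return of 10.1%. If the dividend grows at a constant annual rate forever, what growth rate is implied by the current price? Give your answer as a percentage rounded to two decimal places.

4.39%

P = D₀(1+g)/(r−g) ⇒ P(r−g) = D₀(1+g) ⇒ g(P+D₀) = P·r − D₀
g = (P·r − D₀)/(P + D₀) = (10.78×0.101 − 0.59) / (10.78 + 0.59) = 0.043868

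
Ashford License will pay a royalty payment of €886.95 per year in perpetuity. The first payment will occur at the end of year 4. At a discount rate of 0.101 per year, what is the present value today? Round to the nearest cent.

€6579.85

Value at end of year 3: C / r = €886.95 / 0.101 = €8,781.6832
Discount to today: PV = €8,781.6832 / (1 + 0.101)^3 = €8,781.6832 / 1.334633 = €6,579.85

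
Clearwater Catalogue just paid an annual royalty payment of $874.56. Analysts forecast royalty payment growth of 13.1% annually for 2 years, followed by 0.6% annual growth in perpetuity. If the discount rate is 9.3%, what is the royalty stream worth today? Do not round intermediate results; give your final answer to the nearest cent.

D_1 = 989.12736
D_2 = 1118.70304
Terminal value at year 2: TV = D_2×(1+g_2)/(r−g_2) = 1125.41526/0.087 = 12935.80761
P_0 = D_1/(1+r)^1 + D_2/(1+r)^2 + TV/(1+r)^2
    = 904.96556 + 936.42823 + 10828.12409 = 12669.51788

$12669.52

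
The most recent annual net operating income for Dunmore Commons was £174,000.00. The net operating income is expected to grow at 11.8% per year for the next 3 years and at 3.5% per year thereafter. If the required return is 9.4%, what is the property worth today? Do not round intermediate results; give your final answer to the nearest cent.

D_1 = 194532.00000
D_2 = 217486.77600
D_3 = 243150.21557
Terminal value at year 3: TV = D_3×(1+g_2)/(r−g_2) = 251660.47311/0.059 = 4265431.74768
P_0 = D_1/(1+r)^1 + D_2/(1+r)^2 + D_3/(1+r)^3 + TV/(1+r)^3
    = 177817.18464 + 181718.11008 + 185704.61341 + 3257699.57427 = 3802939.48241

£3802939.48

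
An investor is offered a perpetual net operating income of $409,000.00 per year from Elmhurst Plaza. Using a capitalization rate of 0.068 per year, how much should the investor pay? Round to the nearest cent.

$6014705.88

Level perpetuity: PV = C / r = $409,000.00 / 0.068 = $6,014,705.88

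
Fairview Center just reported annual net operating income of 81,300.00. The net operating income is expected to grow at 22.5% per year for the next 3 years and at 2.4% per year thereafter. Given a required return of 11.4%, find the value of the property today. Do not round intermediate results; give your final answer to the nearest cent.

D_1 = 99592.50000
D_2 = 122000.81250
D_3 = 149450.99531
Terminal value at year 3: TV = D_3×(1+g_2)/(r−g_2) = 153037.81920/0.09 = 1700420.21333
P_0 = D_1/(1+r)^1 + D_2/(1+r)^2 + D_3/(1+r)^3 + TV/(1+r)^3
    = 89400.80790 + 98308.78786 + 108104.36726 + 1229987.46751 = 1525801.43053

1525801.43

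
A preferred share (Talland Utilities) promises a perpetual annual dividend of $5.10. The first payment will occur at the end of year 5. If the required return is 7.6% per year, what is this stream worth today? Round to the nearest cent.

Value at end of year 4: C / r = $5.10 / 0.076 = $67.1053
Discount to today: PV = $67.1053 / (1 + 0.076)^4 = $67.1053 / 1.340445 = $50.06

$50.06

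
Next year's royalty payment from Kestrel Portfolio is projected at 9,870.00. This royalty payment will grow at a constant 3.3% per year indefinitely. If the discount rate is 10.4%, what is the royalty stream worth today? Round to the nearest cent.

139014.08

Growing perpetuity: P = D₁ / (r − g) = 9,870.0000 / (0.104 − 0.033) = 139,014.08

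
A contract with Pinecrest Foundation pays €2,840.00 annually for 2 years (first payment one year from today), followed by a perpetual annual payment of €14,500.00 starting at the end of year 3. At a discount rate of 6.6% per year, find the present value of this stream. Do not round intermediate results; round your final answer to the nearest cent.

PV of 2-year annuity: €2,840.00 × [1 − (1+0.066)^−2] / 0.066 = 5163.38190
Perpetuity value at year 2: €14,500.00 / 0.066 = 219696.96970
PV of perpetuity: 219696.96970 / (1+0.066)^2 = 193334.63254
Total PV = 5163.38190 + 193334.63254 = 198498.01444

€198498.01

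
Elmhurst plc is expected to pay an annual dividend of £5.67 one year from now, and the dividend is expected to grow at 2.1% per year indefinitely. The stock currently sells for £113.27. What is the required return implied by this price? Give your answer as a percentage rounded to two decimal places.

7.11%

P = D₁/(r − g) ⇒ r = D₁/P + g = £5.6700/£113.27 + 0.021 = 0.050057 + 0.021 = 0.071057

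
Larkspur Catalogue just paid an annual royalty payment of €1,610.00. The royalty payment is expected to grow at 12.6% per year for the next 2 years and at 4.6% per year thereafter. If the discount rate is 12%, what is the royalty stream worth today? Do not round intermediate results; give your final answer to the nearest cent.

D_1 = 1812.86000
D_2 = 2041.28036
Terminal value at year 2: TV = D_2×(1+g_2)/(r−g_2) = 2135.17926/0.074 = 28853.77374
P_0 = D_1/(1+r)^1 + D_2/(1+r)^2 + TV/(1+r)^2
    = 1618.62500 + 1627.29621 + 23002.05177 = 26247.97297

€26247.97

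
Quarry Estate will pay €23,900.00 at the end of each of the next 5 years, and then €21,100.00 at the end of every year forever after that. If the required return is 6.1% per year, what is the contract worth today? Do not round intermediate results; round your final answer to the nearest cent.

€357664.24

PV of 5-year annuity: €23,900.00 × [1 − (1+0.061)^−5] / 0.061 = 100402.20580
Perpetuity value at year 5: €21,100.00 / 0.061 = 345901.63934
PV of perpetuity: 345901.63934 / (1+0.061)^5 = 257262.03506
Total PV = 100402.20580 + 257262.03506 = 357664.24086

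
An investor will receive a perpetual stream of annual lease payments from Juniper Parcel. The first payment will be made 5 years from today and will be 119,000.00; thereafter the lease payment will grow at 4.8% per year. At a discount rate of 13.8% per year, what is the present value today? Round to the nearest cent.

Value at end of year 4: C₁ / (r − g) = 119,000.00 / (0.138 − 0.048) = 1,322,222.2222
Discount to today: PV = 1,322,222.2222 / (1 + 0.138)^4 = 1,322,222.2222 / 1.677139 = 788,379.65

788379.65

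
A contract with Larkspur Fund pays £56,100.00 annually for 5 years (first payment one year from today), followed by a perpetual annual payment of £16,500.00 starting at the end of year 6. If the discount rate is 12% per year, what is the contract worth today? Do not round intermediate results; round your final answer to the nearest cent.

PV of 5-year annuity: £56,100.00 × [1 − (1+0.12)^−5] / 0.12 = 202227.94495
Perpetuity value at year 5: £16,500.00 / 0.12 = 137500.00000
PV of perpetuity: 137500.00000 / (1+0.12)^5 = 78021.19266
Total PV = 202227.94495 + 78021.19266 = 280249.13761

£280249.14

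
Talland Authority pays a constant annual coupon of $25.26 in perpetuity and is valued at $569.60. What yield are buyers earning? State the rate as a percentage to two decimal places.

4.43%

P = C/r ⇒ r = C/P = $25.26/$569.60 = 0.044347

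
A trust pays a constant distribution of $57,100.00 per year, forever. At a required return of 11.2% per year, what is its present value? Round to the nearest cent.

$509821.43

Level perpetuity: PV = C / r = $57,100.00 / 0.112 = $509,821.43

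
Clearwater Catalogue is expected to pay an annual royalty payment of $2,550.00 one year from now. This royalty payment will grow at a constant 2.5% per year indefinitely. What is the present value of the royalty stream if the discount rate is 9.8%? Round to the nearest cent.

Growing perpetuity: P = D₁ / (r − g) = $2,550.0000 / (0.098 − 0.025) = $34,931.51

$34931.51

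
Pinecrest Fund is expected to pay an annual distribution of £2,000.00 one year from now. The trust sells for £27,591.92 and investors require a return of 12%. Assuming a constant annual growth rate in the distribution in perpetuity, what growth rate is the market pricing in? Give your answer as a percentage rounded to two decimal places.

4.75%

P = D₁/(r−g) ⇒ g = r − D₁/P = 0.12 − £2,000.00/£27,591.92 = 0.047515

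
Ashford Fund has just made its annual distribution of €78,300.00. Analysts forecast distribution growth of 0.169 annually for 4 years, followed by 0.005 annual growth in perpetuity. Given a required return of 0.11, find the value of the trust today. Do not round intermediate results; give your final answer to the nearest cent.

€1279034.75

D_1 = 91532.70000
D_2 = 107001.72630
D_3 = 125085.01804
D_4 = 146224.38609
Terminal value at year 4: TV = D_4×(1+g_2)/(r−g_2) = 146955.50802/0.105 = 1399576.26690
P_0 = D_1/(1+r)^1 + D_2/(1+r)^2 + D_3/(1+r)^3 + D_4/(1+r)^4 + TV/(1+r)^4
    = 82461.89189 + 86845.00146 + 91461.08712 + 96322.53230 + 921944.23769 = 1279034.75046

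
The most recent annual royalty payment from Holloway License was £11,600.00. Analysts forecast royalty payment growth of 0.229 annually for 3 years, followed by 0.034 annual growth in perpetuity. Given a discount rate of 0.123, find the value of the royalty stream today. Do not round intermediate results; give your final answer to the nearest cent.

£218439.15

D_1 = 14256.40000
D_2 = 17521.11560
D_3 = 21533.45107
Terminal value at year 3: TV = D_3×(1+g_2)/(r−g_2) = 22265.58841/0.089 = 250175.15066
P_0 = D_1/(1+r)^1 + D_2/(1+r)^2 + D_3/(1+r)^3 + TV/(1+r)^3
    = 12694.92431 + 13893.19855 + 15204.57794 + 176646.44480 = 218439.14560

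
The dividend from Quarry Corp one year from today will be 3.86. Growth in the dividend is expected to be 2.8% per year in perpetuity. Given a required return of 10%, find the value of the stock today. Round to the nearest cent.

53.61

Growing perpetuity: P = D₁ / (r − g) = 3.8600 / (0.1 − 0.028) = 53.61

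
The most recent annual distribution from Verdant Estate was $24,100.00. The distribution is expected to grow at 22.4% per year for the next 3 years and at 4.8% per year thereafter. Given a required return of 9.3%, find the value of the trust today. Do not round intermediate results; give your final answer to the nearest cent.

D_1 = 29498.40000
D_2 = 36106.04160
D_3 = 44193.79492
Terminal value at year 3: TV = D_3×(1+g_2)/(r−g_2) = 46315.09707/0.045 = 1029224.37943
P_0 = D_1/(1+r)^1 + D_2/(1+r)^2 + D_3/(1+r)^3 + TV/(1+r)^3
    = 26988.47210 + 30223.13801 + 33845.49032 + 788223.86354 = 879280.96397

$879280.96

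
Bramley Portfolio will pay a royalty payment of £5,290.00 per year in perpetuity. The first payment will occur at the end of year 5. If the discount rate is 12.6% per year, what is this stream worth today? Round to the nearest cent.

£26117.50

Value at end of year 4: C / r = £5,290.00 / 0.126 = £41,984.1270
Discount to today: PV = £41,984.1270 / (1 + 0.126)^4 = £41,984.1270 / 1.607510 = £26,117.50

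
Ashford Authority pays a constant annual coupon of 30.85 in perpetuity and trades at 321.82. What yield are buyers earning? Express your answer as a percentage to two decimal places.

P = C/r ⇒ r = C/P = 30.85/321.82 = 0.095861

9.59%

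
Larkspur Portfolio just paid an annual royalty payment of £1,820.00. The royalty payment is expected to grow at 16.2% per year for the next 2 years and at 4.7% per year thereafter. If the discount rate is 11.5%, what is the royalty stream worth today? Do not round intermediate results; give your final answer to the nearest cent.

£34308.27

D_1 = 2114.84000
D_2 = 2457.44408
Terminal value at year 2: TV = D_2×(1+g_2)/(r−g_2) = 2572.94395/0.068 = 37837.41106
P_0 = D_1/(1+r)^1 + D_2/(1+r)^2 + TV/(1+r)^2
    = 1896.71749 + 1976.66881 + 30434.88593 = 34308.27222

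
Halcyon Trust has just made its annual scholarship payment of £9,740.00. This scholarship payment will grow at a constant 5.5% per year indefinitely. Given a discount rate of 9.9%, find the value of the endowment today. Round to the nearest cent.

£233538.64

D₁ = D₀ × (1 + g) = £9,740.00 × 1.055 = £10,275.7000
Growing perpetuity: P = D₁ / (r − g) = £10,275.7000 / (0.099 − 0.055) = £233,538.64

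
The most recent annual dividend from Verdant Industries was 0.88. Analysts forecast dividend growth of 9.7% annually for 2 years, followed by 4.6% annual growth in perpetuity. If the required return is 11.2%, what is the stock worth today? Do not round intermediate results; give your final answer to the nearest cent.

D_1 = 0.96536
D_2 = 1.05900
Terminal value at year 2: TV = D_2×(1+g_2)/(r−g_2) = 1.10771/0.066 = 16.78354
P_0 = D_1/(1+r)^1 + D_2/(1+r)^2 + TV/(1+r)^2
    = 0.86813 + 0.85642 + 13.57295 = 15.29749

15.30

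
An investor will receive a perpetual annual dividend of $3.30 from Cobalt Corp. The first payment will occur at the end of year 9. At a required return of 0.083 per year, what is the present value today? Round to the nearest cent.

$21.01

Value at end of year 8: C / r = $3.30 / 0.083 = $39.7590
Discount to today: PV = $39.7590 / (1 + 0.083)^8 = $39.7590 / 1.892464 = $21.01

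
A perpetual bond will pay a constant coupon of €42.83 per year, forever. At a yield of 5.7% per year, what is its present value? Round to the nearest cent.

Level perpetuity: PV = C / r = €42.83 / 0.057 = €751.40

€751.40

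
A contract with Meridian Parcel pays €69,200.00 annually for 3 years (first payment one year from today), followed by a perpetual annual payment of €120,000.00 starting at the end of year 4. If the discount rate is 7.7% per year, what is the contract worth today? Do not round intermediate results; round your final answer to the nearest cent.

PV of 3-year annuity: €69,200.00 × [1 − (1+0.077)^−3] / 0.077 = 179304.90003
Perpetuity value at year 3: €120,000.00 / 0.077 = 1558441.55844
PV of perpetuity: 1558441.55844 / (1+0.077)^3 = 1247508.20579
Total PV = 179304.90003 + 1247508.20579 = 1426813.10582

€1426813.11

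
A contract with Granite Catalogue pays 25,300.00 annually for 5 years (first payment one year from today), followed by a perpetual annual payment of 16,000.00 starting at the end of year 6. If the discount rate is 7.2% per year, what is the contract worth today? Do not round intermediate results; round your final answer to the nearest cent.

260150.73

PV of 5-year annuity: 25,300.00 × [1 − (1+0.072)^−5] / 0.072 = 103181.84743
Perpetuity value at year 5: 16,000.00 / 0.072 = 222222.22222
PV of perpetuity: 222222.22222 / (1+0.072)^5 = 156968.87997
Total PV = 103181.84743 + 156968.87997 = 260150.72741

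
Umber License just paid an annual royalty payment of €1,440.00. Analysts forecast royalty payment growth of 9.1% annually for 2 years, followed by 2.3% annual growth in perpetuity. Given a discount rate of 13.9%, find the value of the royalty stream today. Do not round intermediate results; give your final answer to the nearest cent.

D_1 = 1571.04000
D_2 = 1714.00464
Terminal value at year 2: TV = D_2×(1+g_2)/(r−g_2) = 1753.42675/0.116 = 15115.74782
P_0 = D_1/(1+r)^1 + D_2/(1+r)^2 + TV/(1+r)^2
    = 1379.31519 + 1321.18777 + 11651.50939 = 14352.01235

€14352.01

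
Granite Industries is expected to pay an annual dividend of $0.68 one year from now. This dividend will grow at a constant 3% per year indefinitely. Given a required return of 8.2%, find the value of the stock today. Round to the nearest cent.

$13.08

Growing perpetuity: P = D₁ / (r − g) = $0.6800 / (0.082 − 0.03) = $13.08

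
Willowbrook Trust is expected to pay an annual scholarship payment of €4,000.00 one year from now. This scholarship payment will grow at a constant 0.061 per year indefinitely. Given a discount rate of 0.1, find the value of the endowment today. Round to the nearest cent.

€102564.10

Growing perpetuity: P = D₁ / (r − g) = €4,000.0000 / (0.1 − 0.061) = €102,564.10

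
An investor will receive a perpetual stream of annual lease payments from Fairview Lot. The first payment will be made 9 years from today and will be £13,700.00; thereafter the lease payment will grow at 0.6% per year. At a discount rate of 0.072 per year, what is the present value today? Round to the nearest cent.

Value at end of year 8: C₁ / (r − g) = £13,700.00 / (0.072 − 0.006) = £207,575.7576
Discount to today: PV = £207,575.7576 / (1 + 0.072)^8 = £207,575.7576 / 1.744047 = £119,019.56

£119019.56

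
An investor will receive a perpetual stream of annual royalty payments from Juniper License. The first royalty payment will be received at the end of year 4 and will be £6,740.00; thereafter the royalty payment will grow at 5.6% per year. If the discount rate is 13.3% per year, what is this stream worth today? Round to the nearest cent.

£60183.78

Value at end of year 3: C₁ / (r − g) = £6,740.00 / (0.133 − 0.056) = £87,532.4675
Discount to today: PV = £87,532.4675 / (1 + 0.133)^3 = £87,532.4675 / 1.454420 = £60,183.78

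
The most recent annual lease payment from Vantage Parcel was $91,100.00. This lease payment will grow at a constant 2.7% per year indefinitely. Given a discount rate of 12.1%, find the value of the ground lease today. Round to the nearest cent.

D₁ = D₀ × (1 + g) = $91,100.00 × 1.027 = $93,559.7000
Growing perpetuity: P = D₁ / (r − g) = $93,559.7000 / (0.121 − 0.027) = $995,315.96

$995315.96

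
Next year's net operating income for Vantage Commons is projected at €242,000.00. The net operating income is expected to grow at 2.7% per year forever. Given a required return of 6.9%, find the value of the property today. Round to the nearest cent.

€5761904.76

Growing perpetuity: P = D₁ / (r − g) = €242,000.0000 / (0.069 − 0.027) = €5,761,904.76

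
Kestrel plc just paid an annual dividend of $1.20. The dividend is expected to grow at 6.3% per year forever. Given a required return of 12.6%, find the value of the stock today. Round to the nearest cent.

D₁ = D₀ × (1 + g) = $1.20 × 1.063 = $1.2756
Growing perpetuity: P = D₁ / (r − g) = $1.2756 / (0.126 − 0.063) = $20.25

$20.25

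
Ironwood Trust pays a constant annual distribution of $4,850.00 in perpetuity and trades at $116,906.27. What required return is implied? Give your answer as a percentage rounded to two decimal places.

P = C/r ⇒ r = C/P = $4,850.00/$116,906.27 = 0.041486

4.15%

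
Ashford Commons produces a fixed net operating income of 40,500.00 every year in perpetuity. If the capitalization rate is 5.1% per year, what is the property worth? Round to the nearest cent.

Level perpetuity: PV = C / r = 40,500.00 / 0.051 = 794,117.65

794117.65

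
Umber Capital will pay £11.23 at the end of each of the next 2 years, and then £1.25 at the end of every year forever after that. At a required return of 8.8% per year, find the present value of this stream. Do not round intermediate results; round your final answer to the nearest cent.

PV of 2-year annuity: £11.23 × [1 − (1+0.088)^−2] / 0.088 = 19.80854
Perpetuity value at year 2: £1.25 / 0.088 = 14.20455
PV of perpetuity: 14.20455 / (1+0.088)^2 = 11.99968
Total PV = 19.80854 + 11.99968 = 31.80822

£31.81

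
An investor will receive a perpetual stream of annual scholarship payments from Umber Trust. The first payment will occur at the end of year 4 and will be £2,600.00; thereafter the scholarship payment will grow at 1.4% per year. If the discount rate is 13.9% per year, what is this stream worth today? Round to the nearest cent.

Value at end of year 3: C₁ / (r − g) = £2,600.00 / (0.139 − 0.014) = £20,800.0000
Discount to today: PV = £20,800.0000 / (1 + 0.139)^3 = £20,800.0000 / 1.477649 = £14,076.42

£14076.42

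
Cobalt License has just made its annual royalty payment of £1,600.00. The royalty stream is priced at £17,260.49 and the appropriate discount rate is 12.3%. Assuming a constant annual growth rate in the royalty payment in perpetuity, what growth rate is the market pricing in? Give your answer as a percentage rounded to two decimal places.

P = D₀(1+g)/(r−g) ⇒ P(r−g) = D₀(1+g) ⇒ g(P+D₀) = P·r − D₀
g = (P·r − D₀)/(P + D₀) = (£17,260.49×0.123 − £1,600.00) / (£17,260.49 + £1,600.00) = 0.027732

2.77%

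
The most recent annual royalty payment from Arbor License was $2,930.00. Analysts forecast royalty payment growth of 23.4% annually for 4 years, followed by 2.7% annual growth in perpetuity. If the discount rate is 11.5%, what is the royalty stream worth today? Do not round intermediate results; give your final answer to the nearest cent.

$66498.92

D_1 = 3615.62000
D_2 = 4461.67508
D_3 = 5505.70705
D_4 = 6794.04250
Terminal value at year 4: TV = D_4×(1+g_2)/(r−g_2) = 6977.48165/0.088 = 79289.56415
P_0 = D_1/(1+r)^1 + D_2/(1+r)^2 + D_3/(1+r)^3 + D_4/(1+r)^4 + TV/(1+r)^4
    = 3242.70852 + 3588.79131 + 3971.81030 + 4395.70754 + 51299.90502 = 66498.92269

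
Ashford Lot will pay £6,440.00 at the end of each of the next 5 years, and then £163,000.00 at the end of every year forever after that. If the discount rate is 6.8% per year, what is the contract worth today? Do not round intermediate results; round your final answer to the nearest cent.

PV of 5-year annuity: £6,440.00 × [1 − (1+0.068)^−5] / 0.068 = 26547.27766
Perpetuity value at year 5: £163,000.00 / 0.068 = 2397058.82353
PV of perpetuity: 2397058.82353 / (1+0.068)^5 = 1725132.38582
Total PV = 26547.27766 + 1725132.38582 = 1751679.66348

£1751679.66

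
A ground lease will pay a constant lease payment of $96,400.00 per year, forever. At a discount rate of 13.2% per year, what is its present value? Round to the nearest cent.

Level perpetuity: PV = C / r = $96,400.00 / 0.132 = $730,303.03

$730303.03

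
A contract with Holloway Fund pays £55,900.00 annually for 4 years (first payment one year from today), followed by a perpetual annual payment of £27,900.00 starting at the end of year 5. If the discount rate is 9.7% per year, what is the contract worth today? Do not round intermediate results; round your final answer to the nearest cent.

PV of 4-year annuity: £55,900.00 × [1 − (1+0.097)^−4] / 0.097 = 178352.35452
Perpetuity value at year 4: £27,900.00 / 0.097 = 287628.86598
PV of perpetuity: 287628.86598 / (1+0.097)^4 = 198612.21676
Total PV = 178352.35452 + 198612.21676 = 376964.57129

£376964.57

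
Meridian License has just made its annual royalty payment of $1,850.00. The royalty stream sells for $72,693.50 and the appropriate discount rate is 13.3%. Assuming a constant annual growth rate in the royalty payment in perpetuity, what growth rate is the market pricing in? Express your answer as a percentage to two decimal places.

P = D₀(1+g)/(r−g) ⇒ P(r−g) = D₀(1+g) ⇒ g(P+D₀) = P·r − D₀
g = (P·r − D₀)/(P + D₀) = ($72,693.50×0.133 − $1,850.00) / ($72,693.50 + $1,850.00) = 0.104882

10.49%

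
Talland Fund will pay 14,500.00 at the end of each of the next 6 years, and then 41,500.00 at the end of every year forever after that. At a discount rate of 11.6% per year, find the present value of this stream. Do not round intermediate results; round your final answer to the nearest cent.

245481.57

PV of 6-year annuity: 14,500.00 × [1 − (1+0.116)^−6] / 0.116 = 60296.93625
Perpetuity value at year 6: 41,500.00 / 0.116 = 357758.62069
PV of perpetuity: 357758.62069 / (1+0.116)^6 = 185184.63073
Total PV = 60296.93625 + 185184.63073 = 245481.56698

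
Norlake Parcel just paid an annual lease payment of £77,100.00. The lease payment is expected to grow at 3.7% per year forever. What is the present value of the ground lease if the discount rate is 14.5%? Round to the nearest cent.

£740302.78

D₁ = D₀ × (1 + g) = £77,100.00 × 1.037 = £79,952.7000
Growing perpetuity: P = D₁ / (r − g) = £79,952.7000 / (0.145 − 0.037) = £740,302.78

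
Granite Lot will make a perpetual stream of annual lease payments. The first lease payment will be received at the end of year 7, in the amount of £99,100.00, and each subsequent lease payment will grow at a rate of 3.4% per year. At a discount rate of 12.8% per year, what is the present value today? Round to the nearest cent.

Value at end of year 6: C₁ / (r − g) = £99,100.00 / (0.128 − 0.034) = £1,054,255.3191
Discount to today: PV = £1,054,255.3191 / (1 + 0.128)^6 = £1,054,255.3191 / 2.059940 = £511,789.30

£511789.30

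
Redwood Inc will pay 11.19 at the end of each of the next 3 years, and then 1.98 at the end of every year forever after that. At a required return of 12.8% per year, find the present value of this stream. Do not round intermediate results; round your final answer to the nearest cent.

PV of 3-year annuity: 11.19 × [1 − (1+0.128)^−3] / 0.128 = 26.51128
Perpetuity value at year 3: 1.98 / 0.128 = 15.46875
PV of perpetuity: 15.46875 / (1+0.128)^3 = 10.77775
Total PV = 26.51128 + 10.77775 = 37.28903

37.29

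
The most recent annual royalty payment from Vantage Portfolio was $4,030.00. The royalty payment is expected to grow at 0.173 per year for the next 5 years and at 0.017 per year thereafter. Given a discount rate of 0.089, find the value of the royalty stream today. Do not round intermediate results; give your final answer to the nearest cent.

D_1 = 4727.19000
D_2 = 5544.99387
D_3 = 6504.27781
D_4 = 7629.51787
D_5 = 8949.42446
Terminal value at year 5: TV = D_5×(1+g_2)/(r−g_2) = 9101.56468/0.072 = 126410.62053
P_0 = D_1/(1+r)^1 + D_2/(1+r)^2 + D_3/(1+r)^3 + D_4/(1+r)^4 + D_5/(1+r)^5 + TV/(1+r)^5
    = 4340.85399 + 4675.68571 + 5036.34466 + 5424.82304 + 5843.26669 + 82536.14195 = 107857.11603

$107857.12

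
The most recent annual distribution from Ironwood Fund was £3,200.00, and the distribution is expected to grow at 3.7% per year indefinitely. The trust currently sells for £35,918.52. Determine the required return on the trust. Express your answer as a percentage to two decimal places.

12.94%

D₁ = £3,200.00 × 1.037 = £3,318.4000
P = D₁/(r − g) ⇒ r = D₁/P + g = £3,318.4000/£35,918.52 + 0.037 = 0.092387 + 0.037 = 0.129387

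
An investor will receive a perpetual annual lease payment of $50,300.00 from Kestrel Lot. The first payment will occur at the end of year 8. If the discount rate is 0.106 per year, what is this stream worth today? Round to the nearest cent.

Value at end of year 7: C / r = $50,300.00 / 0.106 = $474,528.3019
Discount to today: PV = $474,528.3019 / (1 + 0.106)^7 = $474,528.3019 / 2.024351 = $234,410.05

$234410.05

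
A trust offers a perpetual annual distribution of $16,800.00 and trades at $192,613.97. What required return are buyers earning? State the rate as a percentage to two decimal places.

P = C/r ⇒ r = C/P = $16,800.00/$192,613.97 = 0.087221

8.72%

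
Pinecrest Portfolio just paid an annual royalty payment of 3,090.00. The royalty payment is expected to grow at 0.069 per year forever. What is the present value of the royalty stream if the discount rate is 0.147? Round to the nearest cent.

D₁ = D₀ × (1 + g) = 3,090.00 × 1.069 = 3,303.2100
Growing perpetuity: P = D₁ / (r − g) = 3,303.2100 / (0.147 − 0.069) = 42,348.85

42348.85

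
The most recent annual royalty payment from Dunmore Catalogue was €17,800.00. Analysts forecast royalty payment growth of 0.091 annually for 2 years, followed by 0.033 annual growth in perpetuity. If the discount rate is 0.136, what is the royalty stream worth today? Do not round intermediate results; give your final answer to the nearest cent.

D_1 = 19419.80000
D_2 = 21187.00180
Terminal value at year 2: TV = D_2×(1+g_2)/(r−g_2) = 21886.17286/0.103 = 212487.11514
P_0 = D_1/(1+r)^1 + D_2/(1+r)^2 + TV/(1+r)^2
    = 17094.89437 + 16417.71985 + 164655.38455 = 198167.99877

€198168.00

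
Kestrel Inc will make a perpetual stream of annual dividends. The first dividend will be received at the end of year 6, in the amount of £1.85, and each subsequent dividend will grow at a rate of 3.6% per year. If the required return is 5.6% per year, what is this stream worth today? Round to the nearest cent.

£70.44

Value at end of year 5: C₁ / (r − g) = £1.85 / (0.056 − 0.036) = £92.5000
Discount to today: PV = £92.5000 / (1 + 0.056)^5 = £92.5000 / 1.313166 = £70.44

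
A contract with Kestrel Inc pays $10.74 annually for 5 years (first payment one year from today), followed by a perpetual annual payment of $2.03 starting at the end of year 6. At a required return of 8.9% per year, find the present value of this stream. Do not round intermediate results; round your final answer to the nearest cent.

$56.78

PV of 5-year annuity: $10.74 × [1 − (1+0.089)^−5] / 0.089 = 41.88347
Perpetuity value at year 5: $2.03 / 0.089 = 22.80899
PV of perpetuity: 22.80899 / (1+0.089)^5 = 14.89247
Total PV = 41.88347 + 14.89247 = 56.77594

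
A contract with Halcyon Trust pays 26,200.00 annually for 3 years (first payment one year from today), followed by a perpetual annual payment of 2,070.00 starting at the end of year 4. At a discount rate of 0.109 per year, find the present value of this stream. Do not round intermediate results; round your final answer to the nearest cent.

78060.37

PV of 3-year annuity: 26,200.00 × [1 − (1+0.109)^−3] / 0.109 = 64136.84518
Perpetuity value at year 3: 2,070.00 / 0.109 = 18990.82569
PV of perpetuity: 18990.82569 / (1+0.109)^3 = 13923.52532
Total PV = 64136.84518 + 13923.52532 = 78060.37050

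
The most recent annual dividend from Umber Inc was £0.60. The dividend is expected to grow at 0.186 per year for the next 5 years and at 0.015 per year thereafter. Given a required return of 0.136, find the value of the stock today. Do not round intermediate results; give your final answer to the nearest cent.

£9.66

D_1 = 0.71160
D_2 = 0.84396
D_3 = 1.00093
D_4 = 1.18711
D_5 = 1.40791
Terminal value at year 5: TV = D_5×(1+g_2)/(r−g_2) = 1.42903/0.121 = 11.81015
P_0 = D_1/(1+r)^1 + D_2/(1+r)^2 + D_3/(1+r)^3 + D_4/(1+r)^4 + D_5/(1+r)^5 + TV/(1+r)^5
    = 0.62641 + 0.65398 + 0.68276 + 0.71281 + 0.74419 + 6.24257 = 9.66273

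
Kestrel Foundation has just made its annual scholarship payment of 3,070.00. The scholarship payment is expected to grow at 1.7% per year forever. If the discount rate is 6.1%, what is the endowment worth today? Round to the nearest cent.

70958.86

D₁ = D₀ × (1 + g) = 3,070.00 × 1.017 = 3,122.1900
Growing perpetuity: P = D₁ / (r − g) = 3,122.1900 / (0.061 − 0.017) = 70,958.86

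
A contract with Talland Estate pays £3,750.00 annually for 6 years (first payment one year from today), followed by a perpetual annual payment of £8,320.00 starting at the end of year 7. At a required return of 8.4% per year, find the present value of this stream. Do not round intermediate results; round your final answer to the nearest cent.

£78174.99

PV of 6-year annuity: £3,750.00 × [1 − (1+0.084)^−6] / 0.084 = 17127.42814
Perpetuity value at year 6: £8,320.00 / 0.084 = 99047.61905
PV of perpetuity: 99047.61905 / (1+0.084)^6 = 61047.56515
Total PV = 17127.42814 + 61047.56515 = 78174.99329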